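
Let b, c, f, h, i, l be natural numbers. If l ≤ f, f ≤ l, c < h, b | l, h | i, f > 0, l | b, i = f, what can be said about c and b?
c < b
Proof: From f ≤ l and l ≤ f, f = l. l | b and b | l, therefore l = b. Since f = l, f = b. i = f and h | i, so h | f. f > 0, so h ≤ f. From c < h, c < f. f = b, so c < b.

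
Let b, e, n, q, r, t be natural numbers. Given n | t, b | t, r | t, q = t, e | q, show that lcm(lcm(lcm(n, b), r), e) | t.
n | t and b | t, so lcm(n, b) | t. Since r | t, lcm(lcm(n, b), r) | t. q = t and e | q, hence e | t. Because lcm(lcm(n, b), r) | t, lcm(lcm(lcm(n, b), r), e) | t.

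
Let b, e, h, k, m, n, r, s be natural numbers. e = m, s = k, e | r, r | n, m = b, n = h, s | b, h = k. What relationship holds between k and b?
k = b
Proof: From s = k and s | b, k | b. Since e = m and m = b, e = b. e | r, so b | r. Since n = h and r | n, r | h. Since h = k, r | k. Because b | r, b | k. k | b, so k = b.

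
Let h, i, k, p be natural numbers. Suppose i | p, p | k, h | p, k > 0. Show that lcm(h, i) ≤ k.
h | p and i | p, so lcm(h, i) | p. Since p | k, lcm(h, i) | k. Because k > 0, lcm(h, i) ≤ k.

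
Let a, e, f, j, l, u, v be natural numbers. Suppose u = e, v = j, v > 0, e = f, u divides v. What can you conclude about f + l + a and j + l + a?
f + l + a ≤ j + l + a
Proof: Since u = e and e = f, u = f. u divides v and v > 0, so u ≤ v. v = j, so u ≤ j. Since u = f, f ≤ j. Then f + l ≤ j + l. Then f + l + a ≤ j + l + a.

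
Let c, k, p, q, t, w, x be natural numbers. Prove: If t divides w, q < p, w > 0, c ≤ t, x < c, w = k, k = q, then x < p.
Since w = k and k = q, w = q. Because t divides w and w > 0, t ≤ w. Since c ≤ t, c ≤ w. Since w = q, c ≤ q. Since q < p, c < p. Since x < c, x < p.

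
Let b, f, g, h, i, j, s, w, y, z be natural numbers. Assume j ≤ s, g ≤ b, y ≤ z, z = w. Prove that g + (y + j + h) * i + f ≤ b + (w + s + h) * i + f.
z = w and y ≤ z, hence y ≤ w. j ≤ s, thus j + h ≤ s + h. y ≤ w, so y + j + h ≤ w + s + h. Then (y + j + h) * i ≤ (w + s + h) * i. Then (y + j + h) * i + f ≤ (w + s + h) * i + f. g ≤ b, so g + (y + j + h) * i + f ≤ b + (w + s + h) * i + f.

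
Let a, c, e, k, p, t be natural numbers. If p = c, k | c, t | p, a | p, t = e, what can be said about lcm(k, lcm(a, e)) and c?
lcm(k, lcm(a, e)) | c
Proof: t = e and t | p, therefore e | p. Since a | p, lcm(a, e) | p. p = c, so lcm(a, e) | c. Since k | c, lcm(k, lcm(a, e)) | c.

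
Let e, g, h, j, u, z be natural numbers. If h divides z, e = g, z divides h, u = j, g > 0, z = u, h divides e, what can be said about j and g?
j ≤ g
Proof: Because z = u and u = j, z = j. h divides z and z divides h, thus h = z. h divides e, so z divides e. Since e = g, z divides g. Since g > 0, z ≤ g. Since z = j, j ≤ g.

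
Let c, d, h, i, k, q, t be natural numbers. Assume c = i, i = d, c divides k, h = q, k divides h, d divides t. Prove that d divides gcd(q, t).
c = i and i = d, therefore c = d. Since h = q and k divides h, k divides q. Since c divides k, c divides q. Because c = d, d divides q. Since d divides t, d divides gcd(q, t).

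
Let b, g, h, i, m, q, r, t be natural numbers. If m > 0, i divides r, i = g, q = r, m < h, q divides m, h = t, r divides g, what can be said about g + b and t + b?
g + b < t + b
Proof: i = g and i divides r, so g divides r. r divides g, so r = g. Since q divides m and m > 0, q ≤ m. q = r, so r ≤ m. Since m < h, r < h. Since h = t, r < t. r = g, so g < t. Then g + b < t + b.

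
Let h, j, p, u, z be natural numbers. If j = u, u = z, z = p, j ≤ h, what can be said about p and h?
p ≤ h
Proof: j = u and u = z, hence j = z. Since z = p, j = p. Since j ≤ h, p ≤ h.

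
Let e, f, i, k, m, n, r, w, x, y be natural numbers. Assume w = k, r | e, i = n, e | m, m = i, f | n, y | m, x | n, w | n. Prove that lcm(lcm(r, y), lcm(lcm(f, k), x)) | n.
m = i and i = n, therefore m = n. r | e and e | m, hence r | m. Since y | m, lcm(r, y) | m. From m = n, lcm(r, y) | n. w = k and w | n, so k | n. Since f | n, lcm(f, k) | n. x | n, so lcm(lcm(f, k), x) | n. lcm(r, y) | n, so lcm(lcm(r, y), lcm(lcm(f, k), x)) | n.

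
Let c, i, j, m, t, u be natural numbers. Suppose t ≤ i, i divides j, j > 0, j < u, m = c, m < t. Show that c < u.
m < t and t ≤ i, so m < i. From i divides j and j > 0, i ≤ j. Since j < u, i < u. m < i, so m < u. m = c, so c < u.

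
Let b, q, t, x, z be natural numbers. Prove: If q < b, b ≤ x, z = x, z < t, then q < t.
z = x and z < t, thus x < t. Since b ≤ x, b < t. q < b, so q < t.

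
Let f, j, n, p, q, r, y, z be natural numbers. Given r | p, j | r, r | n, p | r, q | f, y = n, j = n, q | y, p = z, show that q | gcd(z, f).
j = n and j | r, therefore n | r. r | n, so n = r. Since y = n, y = r. r | p and p | r, thus r = p. y = r, so y = p. p = z, so y = z. Since q | y, q | z. Since q | f, q | gcd(z, f).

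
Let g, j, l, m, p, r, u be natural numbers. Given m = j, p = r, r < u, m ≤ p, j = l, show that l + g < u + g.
From m = j and m ≤ p, j ≤ p. p = r, so j ≤ r. r < u, so j < u. j = l, so l < u. Then l + g < u + g.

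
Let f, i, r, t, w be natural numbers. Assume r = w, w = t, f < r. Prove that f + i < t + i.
From r = w and w = t, r = t. From f < r, f < t. Then f + i < t + i.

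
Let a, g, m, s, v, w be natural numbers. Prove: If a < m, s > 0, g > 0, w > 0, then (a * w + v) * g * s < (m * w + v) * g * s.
a < m and w > 0, thus a * w < m * w. Then a * w + v < m * w + v. Since g > 0, (a * w + v) * g < (m * w + v) * g. s > 0, so (a * w + v) * g * s < (m * w + v) * g * s.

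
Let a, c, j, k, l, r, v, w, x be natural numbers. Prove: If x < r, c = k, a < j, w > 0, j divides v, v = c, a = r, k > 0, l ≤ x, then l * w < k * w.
a = r and a < j, therefore r < j. x < r, so x < j. l ≤ x, so l < j. Since v = c and c = k, v = k. j divides v, so j divides k. k > 0, so j ≤ k. Since l < j, l < k. Combining with w > 0, by multiplying by a positive, l * w < k * w.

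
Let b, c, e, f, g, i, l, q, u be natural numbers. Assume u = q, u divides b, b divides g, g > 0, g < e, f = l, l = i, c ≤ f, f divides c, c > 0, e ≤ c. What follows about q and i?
q < i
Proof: Because u divides b and b divides g, u divides g. g > 0, so u ≤ g. u = q, so q ≤ g. f = l and l = i, so f = i. f divides c and c > 0, therefore f ≤ c. c ≤ f, so c = f. e ≤ c, so e ≤ f. f = i, so e ≤ i. From g < e, g < i. q ≤ g, so q < i.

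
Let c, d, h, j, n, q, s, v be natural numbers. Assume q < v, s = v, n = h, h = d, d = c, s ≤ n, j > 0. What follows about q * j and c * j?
q * j < c * j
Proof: h = d and d = c, so h = c. Since n = h, n = c. Since s ≤ n, s ≤ c. Since s = v, v ≤ c. q < v, so q < c. j > 0, so q * j < c * j.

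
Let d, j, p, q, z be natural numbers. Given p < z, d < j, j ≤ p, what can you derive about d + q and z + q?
d + q < z + q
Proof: Because d < j and j ≤ p, d < p. p < z, so d < z. Then d + q < z + q.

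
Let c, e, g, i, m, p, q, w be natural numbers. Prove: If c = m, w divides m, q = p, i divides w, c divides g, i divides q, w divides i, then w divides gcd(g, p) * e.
c = m and c divides g, therefore m divides g. Since w divides m, w divides g. From i divides w and w divides i, i = w. i divides q, so w divides q. Since q = p, w divides p. w divides g, so w divides gcd(g, p). Then w divides gcd(g, p) * e.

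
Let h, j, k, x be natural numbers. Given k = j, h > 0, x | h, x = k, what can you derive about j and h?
j ≤ h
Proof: Because x = k and k = j, x = j. From x | h, j | h. Since h > 0, j ≤ h.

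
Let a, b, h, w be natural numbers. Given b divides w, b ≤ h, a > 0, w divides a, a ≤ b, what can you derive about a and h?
a ≤ h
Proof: b divides w and w divides a, hence b divides a. a > 0, so b ≤ a. a ≤ b, so b = a. Since b ≤ h, a ≤ h.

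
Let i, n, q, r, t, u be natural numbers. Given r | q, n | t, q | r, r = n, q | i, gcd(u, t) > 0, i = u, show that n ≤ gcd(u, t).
q | r and r | q, thus q = r. Since r = n, q = n. i = u and q | i, so q | u. q = n, so n | u. Since n | t, n | gcd(u, t). gcd(u, t) > 0, so n ≤ gcd(u, t).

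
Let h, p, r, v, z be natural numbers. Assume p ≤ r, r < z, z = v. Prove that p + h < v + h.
z = v and r < z, so r < v. p ≤ r, so p < v. Then p + h < v + h.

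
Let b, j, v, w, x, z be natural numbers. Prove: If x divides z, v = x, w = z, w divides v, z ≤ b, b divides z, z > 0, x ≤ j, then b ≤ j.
w = z and w divides v, thus z divides v. Because v = x, z divides x. x divides z, so x = z. From b divides z and z > 0, b ≤ z. z ≤ b, so z = b. x = z, so x = b. Since x ≤ j, b ≤ j.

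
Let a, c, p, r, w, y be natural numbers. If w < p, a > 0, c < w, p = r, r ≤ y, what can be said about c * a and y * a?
c * a < y * a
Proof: Since c < w and w < p, c < p. Since p = r, c < r. Because r ≤ y, c < y. a > 0, so c * a < y * a.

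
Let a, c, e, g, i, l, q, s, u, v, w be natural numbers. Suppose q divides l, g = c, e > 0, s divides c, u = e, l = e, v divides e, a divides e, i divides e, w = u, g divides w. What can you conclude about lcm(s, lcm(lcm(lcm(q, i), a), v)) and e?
lcm(s, lcm(lcm(lcm(q, i), a), v)) ≤ e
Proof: Since w = u and u = e, w = e. Because g = c and g divides w, c divides w. Since s divides c, s divides w. w = e, so s divides e. From l = e and q divides l, q divides e. i divides e, so lcm(q, i) divides e. a divides e, so lcm(lcm(q, i), a) divides e. v divides e, so lcm(lcm(lcm(q, i), a), v) divides e. s divides e, so lcm(s, lcm(lcm(lcm(q, i), a), v)) divides e. e > 0, so lcm(s, lcm(lcm(lcm(q, i), a), v)) ≤ e.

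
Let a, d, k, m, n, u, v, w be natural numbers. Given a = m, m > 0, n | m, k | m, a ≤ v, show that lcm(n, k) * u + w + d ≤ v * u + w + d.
n | m and k | m, so lcm(n, k) | m. Since m > 0, lcm(n, k) ≤ m. a = m and a ≤ v, therefore m ≤ v. lcm(n, k) ≤ m, so lcm(n, k) ≤ v. Then lcm(n, k) * u ≤ v * u. Then lcm(n, k) * u + w ≤ v * u + w. Then lcm(n, k) * u + w + d ≤ v * u + w + d.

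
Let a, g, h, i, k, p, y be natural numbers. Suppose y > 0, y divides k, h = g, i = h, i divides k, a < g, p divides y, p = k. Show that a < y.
From i = h and h = g, i = g. p = k and p divides y, so k divides y. y divides k, so k = y. From i divides k, i divides y. Since i = g, g divides y. From y > 0, g ≤ y. From a < g, a < y.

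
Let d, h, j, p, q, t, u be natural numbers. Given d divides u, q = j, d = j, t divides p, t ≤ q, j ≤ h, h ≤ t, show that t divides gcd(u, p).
From j ≤ h and h ≤ t, j ≤ t. q = j and t ≤ q, so t ≤ j. Since j ≤ t, j = t. d = j and d divides u, thus j divides u. Since j = t, t divides u. Since t divides p, t divides gcd(u, p).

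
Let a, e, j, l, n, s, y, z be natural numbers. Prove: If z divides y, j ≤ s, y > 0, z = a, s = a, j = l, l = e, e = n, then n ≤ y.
j = l and l = e, hence j = e. e = n, so j = n. s = a and j ≤ s, hence j ≤ a. z divides y and y > 0, hence z ≤ y. Since z = a, a ≤ y. Since j ≤ a, j ≤ y. j = n, so n ≤ y.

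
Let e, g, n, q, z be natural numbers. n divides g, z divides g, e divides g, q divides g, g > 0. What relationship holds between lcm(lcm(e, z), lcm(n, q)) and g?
lcm(lcm(e, z), lcm(n, q)) ≤ g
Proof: Because e divides g and z divides g, lcm(e, z) divides g. n divides g and q divides g, thus lcm(n, q) divides g. From lcm(e, z) divides g, lcm(lcm(e, z), lcm(n, q)) divides g. Because g > 0, lcm(lcm(e, z), lcm(n, q)) ≤ g.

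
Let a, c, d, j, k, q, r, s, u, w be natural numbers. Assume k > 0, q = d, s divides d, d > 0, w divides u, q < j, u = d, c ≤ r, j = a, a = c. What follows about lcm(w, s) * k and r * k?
lcm(w, s) * k < r * k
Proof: u = d and w divides u, so w divides d. Because s divides d, lcm(w, s) divides d. Since d > 0, lcm(w, s) ≤ d. j = a and q < j, so q < a. q = d, so d < a. From a = c, d < c. lcm(w, s) ≤ d, so lcm(w, s) < c. Since c ≤ r, lcm(w, s) < r. Since k > 0, by multiplying by a positive, lcm(w, s) * k < r * k.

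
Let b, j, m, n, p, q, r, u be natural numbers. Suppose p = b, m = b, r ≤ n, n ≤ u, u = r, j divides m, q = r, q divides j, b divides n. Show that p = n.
From u = r and n ≤ u, n ≤ r. Since r ≤ n, r = n. m = b and j divides m, hence j divides b. Since q divides j, q divides b. q = r, so r divides b. r = n, so n divides b. b divides n, so b = n. Since p = b, p = n.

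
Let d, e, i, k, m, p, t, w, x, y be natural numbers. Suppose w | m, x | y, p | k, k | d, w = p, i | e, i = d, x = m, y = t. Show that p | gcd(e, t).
p | k and k | d, hence p | d. i = d and i | e, so d | e. From p | d, p | e. w = p and w | m, therefore p | m. Because x = m and x | y, m | y. Since p | m, p | y. Since y = t, p | t. Because p | e, p | gcd(e, t).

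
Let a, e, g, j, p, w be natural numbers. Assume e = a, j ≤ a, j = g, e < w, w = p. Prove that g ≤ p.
From j = g and j ≤ a, g ≤ a. Since e = a and e < w, a < w. w = p, so a < p. Since g ≤ a, g < p. Then g ≤ p.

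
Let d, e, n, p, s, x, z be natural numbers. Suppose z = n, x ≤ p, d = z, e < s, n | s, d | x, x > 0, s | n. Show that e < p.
n | s and s | n, thus n = s. Since z = n, z = s. Because d | x and x > 0, d ≤ x. Since x ≤ p, d ≤ p. Since d = z, z ≤ p. From z = s, s ≤ p. e < s, so e < p.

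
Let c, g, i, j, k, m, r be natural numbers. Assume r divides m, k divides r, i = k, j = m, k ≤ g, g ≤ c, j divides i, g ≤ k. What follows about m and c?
m ≤ c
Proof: Since k divides r and r divides m, k divides m. i = k and j divides i, therefore j divides k. Since j = m, m divides k. Since k divides m, k = m. g ≤ k and k ≤ g, thus g = k. g ≤ c, so k ≤ c. k = m, so m ≤ c.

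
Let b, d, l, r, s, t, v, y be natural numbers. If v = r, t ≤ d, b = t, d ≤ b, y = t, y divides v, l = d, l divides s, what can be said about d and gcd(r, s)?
d divides gcd(r, s)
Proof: Because b = t and d ≤ b, d ≤ t. From t ≤ d, t = d. y = t and y divides v, hence t divides v. Since t = d, d divides v. Since v = r, d divides r. From l = d and l divides s, d divides s. d divides r, so d divides gcd(r, s).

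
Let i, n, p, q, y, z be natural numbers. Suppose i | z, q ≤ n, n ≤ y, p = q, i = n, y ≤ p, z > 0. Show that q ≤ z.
From n ≤ y and y ≤ p, n ≤ p. Since p = q, n ≤ q. Since q ≤ n, n = q. i = n, so i = q. i | z and z > 0, hence i ≤ z. Since i = q, q ≤ z.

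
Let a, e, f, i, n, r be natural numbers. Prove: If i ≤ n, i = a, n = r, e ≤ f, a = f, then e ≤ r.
i = a and a = f, so i = f. Since n = r and i ≤ n, i ≤ r. i = f, so f ≤ r. e ≤ f, so e ≤ r.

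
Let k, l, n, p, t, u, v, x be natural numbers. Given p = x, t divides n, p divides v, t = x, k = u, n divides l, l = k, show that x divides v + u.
Because p = x and p divides v, x divides v. t = x and t divides n, so x divides n. l = k and n divides l, so n divides k. From k = u, n divides u. x divides n, so x divides u. Since x divides v, x divides v + u.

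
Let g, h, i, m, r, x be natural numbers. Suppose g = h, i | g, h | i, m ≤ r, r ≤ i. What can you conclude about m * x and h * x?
m * x ≤ h * x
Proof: g = h and i | g, hence i | h. h | i, so i = h. From m ≤ r and r ≤ i, m ≤ i. Since i = h, m ≤ h. Then m * x ≤ h * x.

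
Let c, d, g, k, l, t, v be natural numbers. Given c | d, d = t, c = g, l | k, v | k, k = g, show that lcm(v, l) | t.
From v | k and l | k, lcm(v, l) | k. k = g, so lcm(v, l) | g. Since d = t and c | d, c | t. Since c = g, g | t. lcm(v, l) | g, so lcm(v, l) | t.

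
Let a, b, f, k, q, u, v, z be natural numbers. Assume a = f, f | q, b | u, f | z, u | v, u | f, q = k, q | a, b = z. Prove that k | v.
From a = f and q | a, q | f. Since f | q, f = q. Because q = k, f = k. From b = z and b | u, z | u. f | z, so f | u. Since u | f, u = f. u | v, so f | v. f = k, so k | v.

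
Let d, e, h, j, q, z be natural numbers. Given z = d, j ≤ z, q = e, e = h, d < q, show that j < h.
z = d and j ≤ z, thus j ≤ d. q = e and e = h, thus q = h. Since d < q, d < h. Since j ≤ d, j < h.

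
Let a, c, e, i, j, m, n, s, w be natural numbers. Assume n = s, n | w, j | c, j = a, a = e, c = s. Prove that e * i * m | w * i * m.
Since j = a and a = e, j = e. Because c = s and j | c, j | s. From n = s and n | w, s | w. j | s, so j | w. Since j = e, e | w. Then e * i | w * i. Then e * i * m | w * i * m.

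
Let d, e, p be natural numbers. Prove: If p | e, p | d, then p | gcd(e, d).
p | e and p | d. Because common divisors divide the gcd, p | gcd(e, d).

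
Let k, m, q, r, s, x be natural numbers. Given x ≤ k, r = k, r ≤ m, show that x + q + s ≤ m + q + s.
r = k and r ≤ m, hence k ≤ m. Since x ≤ k, x ≤ m. Then x + q ≤ m + q. Then x + q + s ≤ m + q + s.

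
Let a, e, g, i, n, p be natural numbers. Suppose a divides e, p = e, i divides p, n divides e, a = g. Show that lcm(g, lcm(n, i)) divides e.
a = g and a divides e, so g divides e. p = e and i divides p, therefore i divides e. Since n divides e, lcm(n, i) divides e. Since g divides e, lcm(g, lcm(n, i)) divides e.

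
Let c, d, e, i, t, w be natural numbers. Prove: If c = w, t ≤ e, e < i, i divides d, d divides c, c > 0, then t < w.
t ≤ e and e < i, so t < i. i divides d and d divides c, therefore i divides c. c > 0, so i ≤ c. Since t < i, t < c. Since c = w, t < w.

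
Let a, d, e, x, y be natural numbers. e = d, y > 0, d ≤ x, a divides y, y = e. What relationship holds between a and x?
a ≤ x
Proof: From y = e and e = d, y = d. Because a divides y and y > 0, a ≤ y. From y = d, a ≤ d. d ≤ x, so a ≤ x.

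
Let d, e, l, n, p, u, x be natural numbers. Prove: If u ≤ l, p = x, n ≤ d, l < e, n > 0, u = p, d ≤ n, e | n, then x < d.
Since u = p and p = x, u = x. u ≤ l and l < e, therefore u < e. Because n ≤ d and d ≤ n, n = d. Since e | n and n > 0, e ≤ n. n = d, so e ≤ d. Since u < e, u < d. Since u = x, x < d.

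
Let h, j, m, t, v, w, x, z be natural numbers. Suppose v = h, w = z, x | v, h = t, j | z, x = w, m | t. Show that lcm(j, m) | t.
v = h and h = t, so v = t. From x = w and x | v, w | v. Since v = t, w | t. w = z, so z | t. j | z, so j | t. Since m | t, lcm(j, m) | t.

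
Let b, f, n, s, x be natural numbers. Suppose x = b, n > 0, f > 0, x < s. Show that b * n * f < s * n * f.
x = b and x < s, hence b < s. n > 0, so b * n < s * n. f > 0, so b * n * f < s * n * f.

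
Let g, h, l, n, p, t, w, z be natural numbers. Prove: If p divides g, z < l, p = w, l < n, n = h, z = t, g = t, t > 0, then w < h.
From g = t and p divides g, p divides t. Since t > 0, p ≤ t. From z < l and l < n, z < n. Since z = t, t < n. n = h, so t < h. Since p ≤ t, p < h. p = w, so w < h.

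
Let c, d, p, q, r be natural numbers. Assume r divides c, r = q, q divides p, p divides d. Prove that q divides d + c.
q divides p and p divides d, so q divides d. Because r = q and r divides c, q divides c. Since q divides d, q divides d + c.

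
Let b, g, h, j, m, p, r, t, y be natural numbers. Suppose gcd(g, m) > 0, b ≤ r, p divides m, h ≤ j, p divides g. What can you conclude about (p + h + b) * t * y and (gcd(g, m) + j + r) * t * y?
(p + h + b) * t * y ≤ (gcd(g, m) + j + r) * t * y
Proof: From p divides g and p divides m, p divides gcd(g, m). gcd(g, m) > 0, so p ≤ gcd(g, m). h ≤ j and b ≤ r, thus h + b ≤ j + r. p ≤ gcd(g, m), so p + h + b ≤ gcd(g, m) + j + r. By multiplying by a non-negative, (p + h + b) * t ≤ (gcd(g, m) + j + r) * t. By multiplying by a non-negative, (p + h + b) * t * y ≤ (gcd(g, m) + j + r) * t * y.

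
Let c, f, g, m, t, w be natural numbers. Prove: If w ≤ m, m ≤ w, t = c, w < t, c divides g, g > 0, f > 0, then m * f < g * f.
w ≤ m and m ≤ w, therefore w = m. From t = c and w < t, w < c. c divides g and g > 0, therefore c ≤ g. Since w < c, w < g. Since w = m, m < g. Combining with f > 0, by multiplying by a positive, m * f < g * f.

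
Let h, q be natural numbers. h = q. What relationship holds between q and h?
q = h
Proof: h = q. By symmetry, q = h.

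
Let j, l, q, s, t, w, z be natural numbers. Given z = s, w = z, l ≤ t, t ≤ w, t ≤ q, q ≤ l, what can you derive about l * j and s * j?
l * j ≤ s * j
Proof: w = z and z = s, so w = s. t ≤ q and q ≤ l, thus t ≤ l. l ≤ t, so t = l. t ≤ w, so l ≤ w. w = s, so l ≤ s. By multiplying by a non-negative, l * j ≤ s * j.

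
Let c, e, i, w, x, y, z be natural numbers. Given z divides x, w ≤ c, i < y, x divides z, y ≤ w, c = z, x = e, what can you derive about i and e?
i < e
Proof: Since z divides x and x divides z, z = x. From x = e, z = e. Since y ≤ w and w ≤ c, y ≤ c. Since c = z, y ≤ z. From i < y, i < z. Since z = e, i < e.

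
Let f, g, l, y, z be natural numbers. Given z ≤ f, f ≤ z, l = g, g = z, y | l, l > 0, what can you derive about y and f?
y ≤ f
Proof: z ≤ f and f ≤ z, therefore z = f. l = g and g = z, thus l = z. Since y | l and l > 0, y ≤ l. Since l = z, y ≤ z. z = f, so y ≤ f.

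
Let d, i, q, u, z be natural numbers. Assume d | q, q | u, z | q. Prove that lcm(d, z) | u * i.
d | q and z | q, so lcm(d, z) | q. Since q | u, lcm(d, z) | u. Then lcm(d, z) | u * i.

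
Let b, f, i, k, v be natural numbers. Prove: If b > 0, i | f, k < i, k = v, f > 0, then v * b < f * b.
i | f and f > 0, so i ≤ f. Since k < i, k < f. Because k = v, v < f. Since b > 0, v * b < f * b.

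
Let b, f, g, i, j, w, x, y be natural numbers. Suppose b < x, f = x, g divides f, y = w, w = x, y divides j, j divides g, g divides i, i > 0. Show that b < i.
f = x and g divides f, hence g divides x. Since y = w and w = x, y = x. y divides j, so x divides j. Because j divides g, x divides g. Since g divides x, g = x. From g divides i, x divides i. Since i > 0, x ≤ i. Since b < x, b < i.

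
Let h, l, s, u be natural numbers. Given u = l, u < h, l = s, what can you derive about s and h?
s < h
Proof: Because u = l and l = s, u = s. u < h, so s < h.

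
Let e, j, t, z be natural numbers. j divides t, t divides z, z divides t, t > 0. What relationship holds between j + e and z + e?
j + e ≤ z + e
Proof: Since t divides z and z divides t, t = z. From j divides t and t > 0, j ≤ t. Since t = z, j ≤ z. Then j + e ≤ z + e.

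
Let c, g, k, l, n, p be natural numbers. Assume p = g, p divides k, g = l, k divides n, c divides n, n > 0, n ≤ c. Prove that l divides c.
Since p = g and g = l, p = l. Since c divides n and n > 0, c ≤ n. n ≤ c, so n = c. p divides k and k divides n, therefore p divides n. Since n = c, p divides c. p = l, so l divides c.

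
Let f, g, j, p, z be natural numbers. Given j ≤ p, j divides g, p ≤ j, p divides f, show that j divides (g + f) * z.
p ≤ j and j ≤ p, so p = j. p divides f, so j divides f. j divides g, so j divides g + f. Then j divides (g + f) * z.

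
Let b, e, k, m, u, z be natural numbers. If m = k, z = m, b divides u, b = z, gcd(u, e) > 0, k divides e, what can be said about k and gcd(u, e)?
k ≤ gcd(u, e)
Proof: z = m and m = k, so z = k. Since b = z, b = k. b divides u, so k divides u. Since k divides e, k divides gcd(u, e). gcd(u, e) > 0, so k ≤ gcd(u, e).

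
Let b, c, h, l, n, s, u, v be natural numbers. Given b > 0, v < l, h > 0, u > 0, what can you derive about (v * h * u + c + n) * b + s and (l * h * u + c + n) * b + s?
(v * h * u + c + n) * b + s < (l * h * u + c + n) * b + s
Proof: From v < l and h > 0, by multiplying by a positive, v * h < l * h. From u > 0, by multiplying by a positive, v * h * u < l * h * u. Then v * h * u + c < l * h * u + c. Then v * h * u + c + n < l * h * u + c + n. Combined with b > 0, by multiplying by a positive, (v * h * u + c + n) * b < (l * h * u + c + n) * b. Then (v * h * u + c + n) * b + s < (l * h * u + c + n) * b + s.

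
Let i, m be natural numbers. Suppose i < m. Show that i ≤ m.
i < m. By strict implies non-strict, i ≤ m.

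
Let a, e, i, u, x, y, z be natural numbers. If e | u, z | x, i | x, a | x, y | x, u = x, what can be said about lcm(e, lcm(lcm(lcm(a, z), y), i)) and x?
lcm(e, lcm(lcm(lcm(a, z), y), i)) | x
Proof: u = x and e | u, therefore e | x. a | x and z | x, therefore lcm(a, z) | x. y | x, so lcm(lcm(a, z), y) | x. i | x, so lcm(lcm(lcm(a, z), y), i) | x. e | x, so lcm(e, lcm(lcm(lcm(a, z), y), i)) | x.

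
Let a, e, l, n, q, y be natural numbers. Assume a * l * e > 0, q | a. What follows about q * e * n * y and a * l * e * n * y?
q * e * n * y ≤ a * l * e * n * y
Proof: From q | a, q | a * l. Then q * e | a * l * e. a * l * e > 0, so q * e ≤ a * l * e. Then q * e * n ≤ a * l * e * n. Then q * e * n * y ≤ a * l * e * n * y.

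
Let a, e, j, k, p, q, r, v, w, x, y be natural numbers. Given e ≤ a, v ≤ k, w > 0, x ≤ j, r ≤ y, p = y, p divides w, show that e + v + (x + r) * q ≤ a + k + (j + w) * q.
e ≤ a and v ≤ k, hence e + v ≤ a + k. p = y and p divides w, thus y divides w. w > 0, so y ≤ w. Since r ≤ y, r ≤ w. x ≤ j, so x + r ≤ j + w. By multiplying by a non-negative, (x + r) * q ≤ (j + w) * q. Since e + v ≤ a + k, e + v + (x + r) * q ≤ a + k + (j + w) * q.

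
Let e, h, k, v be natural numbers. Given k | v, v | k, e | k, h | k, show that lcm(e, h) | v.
Since k | v and v | k, k = v. e | k and h | k, so lcm(e, h) | k. Since k = v, lcm(e, h) | v.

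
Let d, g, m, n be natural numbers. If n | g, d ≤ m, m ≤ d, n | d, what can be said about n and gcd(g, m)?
n | gcd(g, m)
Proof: d ≤ m and m ≤ d, thus d = m. Since n | d, n | m. n | g, so n | gcd(g, m).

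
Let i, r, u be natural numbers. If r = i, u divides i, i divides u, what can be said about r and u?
r = u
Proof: i divides u and u divides i, thus i = u. r = i, so r = u.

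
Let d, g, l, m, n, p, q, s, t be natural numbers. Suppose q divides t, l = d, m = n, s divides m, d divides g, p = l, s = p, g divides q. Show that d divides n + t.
From p = l and l = d, p = d. m = n and s divides m, hence s divides n. s = p, so p divides n. Since p = d, d divides n. d divides g and g divides q, so d divides q. Since q divides t, d divides t. d divides n, so d divides n + t.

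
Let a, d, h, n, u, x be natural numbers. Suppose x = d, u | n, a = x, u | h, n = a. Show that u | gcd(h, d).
Because n = a and a = x, n = x. Since x = d, n = d. u | n, so u | d. Because u | h, u | gcd(h, d).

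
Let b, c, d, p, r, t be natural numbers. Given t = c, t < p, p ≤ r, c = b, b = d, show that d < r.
c = b and b = d, thus c = d. From t = c and t < p, c < p. c = d, so d < p. Since p ≤ r, d < r.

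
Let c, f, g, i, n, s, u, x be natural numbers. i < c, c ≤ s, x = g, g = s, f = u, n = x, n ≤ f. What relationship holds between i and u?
i < u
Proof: Since i < c and c ≤ s, i < s. From x = g and g = s, x = s. n = x and n ≤ f, therefore x ≤ f. f = u, so x ≤ u. x = s, so s ≤ u. i < s, so i < u.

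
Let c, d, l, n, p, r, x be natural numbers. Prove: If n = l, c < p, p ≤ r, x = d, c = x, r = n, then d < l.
From c = x and x = d, c = d. r = n and p ≤ r, therefore p ≤ n. c < p, so c < n. Since n = l, c < l. c = d, so d < l.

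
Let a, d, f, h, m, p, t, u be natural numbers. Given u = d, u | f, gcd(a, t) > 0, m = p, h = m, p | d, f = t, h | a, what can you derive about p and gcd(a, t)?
p ≤ gcd(a, t)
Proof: h = m and m = p, thus h = p. Since h | a, p | a. u = d and u | f, so d | f. Because p | d, p | f. From f = t, p | t. Since p | a, p | gcd(a, t). From gcd(a, t) > 0, p ≤ gcd(a, t).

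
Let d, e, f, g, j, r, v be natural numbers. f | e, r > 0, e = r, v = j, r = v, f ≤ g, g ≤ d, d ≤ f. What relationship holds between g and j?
g ≤ j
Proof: Since r = v and v = j, r = j. g ≤ d and d ≤ f, hence g ≤ f. f ≤ g, so f = g. f | e, so g | e. From e = r, g | r. r > 0, so g ≤ r. r = j, so g ≤ j.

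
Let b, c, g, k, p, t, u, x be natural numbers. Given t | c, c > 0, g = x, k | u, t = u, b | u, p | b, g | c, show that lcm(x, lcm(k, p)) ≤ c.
g = x and g | c, thus x | c. p | b and b | u, therefore p | u. From k | u, lcm(k, p) | u. t = u and t | c, hence u | c. lcm(k, p) | u, so lcm(k, p) | c. Since x | c, lcm(x, lcm(k, p)) | c. Since c > 0, lcm(x, lcm(k, p)) ≤ c.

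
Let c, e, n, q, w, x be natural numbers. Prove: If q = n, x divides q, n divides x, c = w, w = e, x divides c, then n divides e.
q = n and x divides q, so x divides n. Since n divides x, x = n. Since c = w and w = e, c = e. Since x divides c, x divides e. x = n, so n divides e.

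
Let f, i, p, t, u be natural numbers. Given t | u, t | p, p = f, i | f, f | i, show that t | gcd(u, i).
Since f | i and i | f, f = i. p = f, so p = i. Since t | p, t | i. t | u, so t | gcd(u, i).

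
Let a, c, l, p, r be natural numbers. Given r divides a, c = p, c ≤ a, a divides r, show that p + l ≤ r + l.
a divides r and r divides a, so a = r. Because c = p and c ≤ a, p ≤ a. Since a = r, p ≤ r. Then p + l ≤ r + l.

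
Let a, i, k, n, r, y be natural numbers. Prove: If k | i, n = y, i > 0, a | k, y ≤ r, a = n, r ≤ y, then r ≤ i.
y ≤ r and r ≤ y, thus y = r. Since a = n and n = y, a = y. From a | k and k | i, a | i. Since a = y, y | i. i > 0, so y ≤ i. Since y = r, r ≤ i.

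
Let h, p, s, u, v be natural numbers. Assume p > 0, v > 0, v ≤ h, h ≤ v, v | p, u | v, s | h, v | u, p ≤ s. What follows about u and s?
u = s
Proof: Since u | v and v | u, u = v. v | p and p > 0, therefore v ≤ p. p ≤ s, so v ≤ s. Since h ≤ v and v ≤ h, h = v. Since s | h, s | v. Since v > 0, s ≤ v. v ≤ s, so v = s. u = v, so u = s.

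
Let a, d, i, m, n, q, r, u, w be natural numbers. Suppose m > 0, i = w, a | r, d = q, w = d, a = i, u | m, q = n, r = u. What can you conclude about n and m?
n ≤ m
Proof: i = w and w = d, thus i = d. d = q, so i = q. r = u and a | r, so a | u. Since a = i, i | u. Since u | m, i | m. Since i = q, q | m. q = n, so n | m. m > 0, so n ≤ m.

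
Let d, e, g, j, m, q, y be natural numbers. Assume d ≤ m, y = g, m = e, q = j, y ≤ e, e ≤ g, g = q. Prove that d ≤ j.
Since g = q and q = j, g = j. y = g and y ≤ e, hence g ≤ e. e ≤ g, so e = g. m = e, so m = g. d ≤ m, so d ≤ g. Since g = j, d ≤ j.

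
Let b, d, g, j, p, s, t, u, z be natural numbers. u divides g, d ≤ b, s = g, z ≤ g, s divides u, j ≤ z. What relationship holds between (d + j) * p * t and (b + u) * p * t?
(d + j) * p * t ≤ (b + u) * p * t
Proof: s = g and s divides u, hence g divides u. u divides g, so g = u. From j ≤ z and z ≤ g, j ≤ g. Since g = u, j ≤ u. Since d ≤ b, d + j ≤ b + u. By multiplying by a non-negative, (d + j) * p ≤ (b + u) * p. By multiplying by a non-negative, (d + j) * p * t ≤ (b + u) * p * t.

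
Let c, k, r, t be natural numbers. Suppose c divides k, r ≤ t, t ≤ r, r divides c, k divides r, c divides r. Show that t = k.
Since t ≤ r and r ≤ t, t = r. c divides r and r divides c, thus c = r. c divides k, so r divides k. Because k divides r, r = k. t = r, so t = k.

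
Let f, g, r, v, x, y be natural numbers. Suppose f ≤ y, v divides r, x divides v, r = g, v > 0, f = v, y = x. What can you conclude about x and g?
x divides g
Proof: From f = v and f ≤ y, v ≤ y. y = x, so v ≤ x. Since x divides v and v > 0, x ≤ v. v ≤ x, so v = x. v divides r, so x divides r. Since r = g, x divides g.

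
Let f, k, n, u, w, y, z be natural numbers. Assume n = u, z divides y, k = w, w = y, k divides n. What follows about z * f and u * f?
z * f divides u * f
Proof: k = w and w = y, so k = y. Since k divides n, y divides n. z divides y, so z divides n. n = u, so z divides u. Then z * f divides u * f.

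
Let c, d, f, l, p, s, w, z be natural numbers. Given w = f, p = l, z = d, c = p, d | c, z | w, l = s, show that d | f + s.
From w = f and z | w, z | f. z = d, so d | f. Because c = p and p = l, c = l. d | c, so d | l. Since l = s, d | s. d | f, so d | f + s.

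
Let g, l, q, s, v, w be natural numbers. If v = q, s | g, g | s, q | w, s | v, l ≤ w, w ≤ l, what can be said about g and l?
g | l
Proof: Because s | g and g | s, s = g. From w ≤ l and l ≤ w, w = l. Since v = q and s | v, s | q. Since q | w, s | w. Since w = l, s | l. Since s = g, g | l.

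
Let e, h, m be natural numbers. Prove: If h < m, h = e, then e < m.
h = e and h < m. By substitution, e < m.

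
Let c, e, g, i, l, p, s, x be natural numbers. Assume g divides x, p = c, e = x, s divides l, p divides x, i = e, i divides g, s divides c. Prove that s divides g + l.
Because i = e and e = x, i = x. Because i divides g, x divides g. Since g divides x, x = g. p = c and p divides x, so c divides x. s divides c, so s divides x. x = g, so s divides g. s divides l, so s divides g + l.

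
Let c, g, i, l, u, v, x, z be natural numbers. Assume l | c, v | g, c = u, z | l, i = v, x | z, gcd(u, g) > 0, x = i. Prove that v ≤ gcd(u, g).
Since x = i and i = v, x = v. x | z and z | l, thus x | l. x = v, so v | l. c = u and l | c, so l | u. Because v | l, v | u. v | g, so v | gcd(u, g). Since gcd(u, g) > 0, v ≤ gcd(u, g).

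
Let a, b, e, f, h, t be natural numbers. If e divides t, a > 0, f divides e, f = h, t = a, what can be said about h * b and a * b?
h * b ≤ a * b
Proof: t = a and e divides t, hence e divides a. Since f divides e, f divides a. Since a > 0, f ≤ a. Since f = h, h ≤ a. By multiplying by a non-negative, h * b ≤ a * b.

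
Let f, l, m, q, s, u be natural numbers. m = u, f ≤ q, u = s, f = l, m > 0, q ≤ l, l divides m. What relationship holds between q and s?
q ≤ s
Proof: m = u and u = s, thus m = s. f = l and f ≤ q, so l ≤ q. Since q ≤ l, l = q. l divides m, so q divides m. m > 0, so q ≤ m. m = s, so q ≤ s.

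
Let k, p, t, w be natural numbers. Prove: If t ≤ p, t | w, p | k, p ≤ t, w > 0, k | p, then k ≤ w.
t ≤ p and p ≤ t, thus t = p. p | k and k | p, thus p = k. Because t = p, t = k. Since t | w, k | w. From w > 0, k ≤ w.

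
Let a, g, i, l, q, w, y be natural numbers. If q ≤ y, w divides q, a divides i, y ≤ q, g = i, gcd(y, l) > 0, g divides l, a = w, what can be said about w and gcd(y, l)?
w ≤ gcd(y, l)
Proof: q ≤ y and y ≤ q, thus q = y. w divides q, so w divides y. a = w and a divides i, thus w divides i. g = i and g divides l, so i divides l. From w divides i, w divides l. Since w divides y, w divides gcd(y, l). gcd(y, l) > 0, so w ≤ gcd(y, l).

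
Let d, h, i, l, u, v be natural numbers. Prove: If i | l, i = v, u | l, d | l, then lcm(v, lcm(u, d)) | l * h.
From i = v and i | l, v | l. u | l and d | l, thus lcm(u, d) | l. Since v | l, lcm(v, lcm(u, d)) | l. Then lcm(v, lcm(u, d)) | l * h.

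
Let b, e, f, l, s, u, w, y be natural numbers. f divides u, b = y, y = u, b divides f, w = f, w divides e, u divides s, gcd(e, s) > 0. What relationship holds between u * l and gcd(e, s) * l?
u * l ≤ gcd(e, s) * l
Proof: b = y and y = u, therefore b = u. b divides f, so u divides f. Because f divides u, f = u. w = f and w divides e, hence f divides e. f = u, so u divides e. u divides s, so u divides gcd(e, s). gcd(e, s) > 0, so u ≤ gcd(e, s). By multiplying by a non-negative, u * l ≤ gcd(e, s) * l.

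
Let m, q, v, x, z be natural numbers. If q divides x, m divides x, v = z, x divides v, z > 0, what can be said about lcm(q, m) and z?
lcm(q, m) ≤ z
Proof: Since q divides x and m divides x, lcm(q, m) divides x. From v = z and x divides v, x divides z. lcm(q, m) divides x, so lcm(q, m) divides z. z > 0, so lcm(q, m) ≤ z.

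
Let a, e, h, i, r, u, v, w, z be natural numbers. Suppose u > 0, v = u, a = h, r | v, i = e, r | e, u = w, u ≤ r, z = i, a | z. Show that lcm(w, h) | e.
Because v = u and r | v, r | u. Since u > 0, r ≤ u. u ≤ r, so r = u. u = w, so r = w. Since r | e, w | e. z = i and i = e, therefore z = e. a | z, so a | e. a = h, so h | e. From w | e, lcm(w, h) | e.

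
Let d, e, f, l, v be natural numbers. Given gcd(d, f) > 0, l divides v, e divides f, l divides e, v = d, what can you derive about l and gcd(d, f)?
l ≤ gcd(d, f)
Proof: From v = d and l divides v, l divides d. Since l divides e and e divides f, l divides f. Since l divides d, l divides gcd(d, f). gcd(d, f) > 0, so l ≤ gcd(d, f).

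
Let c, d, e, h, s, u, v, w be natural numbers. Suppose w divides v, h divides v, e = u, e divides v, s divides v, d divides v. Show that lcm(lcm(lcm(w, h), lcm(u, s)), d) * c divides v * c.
Since w divides v and h divides v, lcm(w, h) divides v. Because e = u and e divides v, u divides v. Since s divides v, lcm(u, s) divides v. Because lcm(w, h) divides v, lcm(lcm(w, h), lcm(u, s)) divides v. From d divides v, lcm(lcm(lcm(w, h), lcm(u, s)), d) divides v. Then lcm(lcm(lcm(w, h), lcm(u, s)), d) * c divides v * c.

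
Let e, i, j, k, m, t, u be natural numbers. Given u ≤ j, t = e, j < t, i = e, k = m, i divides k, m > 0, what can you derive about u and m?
u < m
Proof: t = e and j < t, so j < e. Since u ≤ j, u < e. Because k = m and i divides k, i divides m. Since i = e, e divides m. From m > 0, e ≤ m. Since u < e, u < m.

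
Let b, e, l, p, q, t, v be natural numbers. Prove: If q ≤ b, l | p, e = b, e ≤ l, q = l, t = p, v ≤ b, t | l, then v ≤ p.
e = b and e ≤ l, thus b ≤ l. q = l and q ≤ b, so l ≤ b. b ≤ l, so b = l. t = p and t | l, thus p | l. Since l | p, l = p. Since b = l, b = p. Since v ≤ b, v ≤ p.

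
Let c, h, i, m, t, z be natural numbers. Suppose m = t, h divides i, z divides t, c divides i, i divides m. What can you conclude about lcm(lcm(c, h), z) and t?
lcm(lcm(c, h), z) divides t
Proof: c divides i and h divides i, therefore lcm(c, h) divides i. Because m = t and i divides m, i divides t. lcm(c, h) divides i, so lcm(c, h) divides t. Since z divides t, lcm(lcm(c, h), z) divides t.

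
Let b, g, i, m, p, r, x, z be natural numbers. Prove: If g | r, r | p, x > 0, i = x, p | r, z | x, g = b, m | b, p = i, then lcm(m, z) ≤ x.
r | p and p | r, so r = p. p = i, so r = i. i = x, so r = x. g = b and g | r, therefore b | r. m | b, so m | r. r = x, so m | x. z | x, so lcm(m, z) | x. Since x > 0, lcm(m, z) ≤ x.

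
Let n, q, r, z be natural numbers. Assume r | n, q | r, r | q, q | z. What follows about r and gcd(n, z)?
r | gcd(n, z)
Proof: q | r and r | q, hence q = r. q | z, so r | z. r | n, so r | gcd(n, z).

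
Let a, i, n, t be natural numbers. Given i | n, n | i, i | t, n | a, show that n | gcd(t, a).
From i | n and n | i, i = n. Because i | t, n | t. Since n | a, n | gcd(t, a).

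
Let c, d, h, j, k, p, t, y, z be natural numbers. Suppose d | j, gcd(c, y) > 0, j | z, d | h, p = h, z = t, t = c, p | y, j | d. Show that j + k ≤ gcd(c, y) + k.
Because z = t and t = c, z = c. j | z, so j | c. d | j and j | d, so d = j. d | h, so j | h. p = h and p | y, therefore h | y. Since j | h, j | y. Because j | c, j | gcd(c, y). gcd(c, y) > 0, so j ≤ gcd(c, y). Then j + k ≤ gcd(c, y) + k.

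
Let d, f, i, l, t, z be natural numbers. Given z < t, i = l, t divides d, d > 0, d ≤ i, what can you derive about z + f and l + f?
z + f < l + f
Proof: t divides d and d > 0, hence t ≤ d. d ≤ i, so t ≤ i. From i = l, t ≤ l. Since z < t, z < l. Then z + f < l + f.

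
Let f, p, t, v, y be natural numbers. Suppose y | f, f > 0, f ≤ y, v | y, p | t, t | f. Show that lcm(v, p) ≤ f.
y | f and f > 0, hence y ≤ f. Since f ≤ y, y = f. v | y, so v | f. Since p | t and t | f, p | f. v | f, so lcm(v, p) | f. Since f > 0, lcm(v, p) ≤ f.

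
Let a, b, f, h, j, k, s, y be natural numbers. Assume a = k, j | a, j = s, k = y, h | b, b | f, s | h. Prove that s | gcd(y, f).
a = k and k = y, so a = y. Since j | a, j | y. Since j = s, s | y. s | h and h | b, therefore s | b. b | f, so s | f. From s | y, s | gcd(y, f).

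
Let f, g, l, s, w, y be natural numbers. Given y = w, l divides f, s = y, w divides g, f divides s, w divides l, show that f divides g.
w divides l and l divides f, thus w divides f. s = y and y = w, therefore s = w. Since f divides s, f divides w. Since w divides f, w = f. Since w divides g, f divides g.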